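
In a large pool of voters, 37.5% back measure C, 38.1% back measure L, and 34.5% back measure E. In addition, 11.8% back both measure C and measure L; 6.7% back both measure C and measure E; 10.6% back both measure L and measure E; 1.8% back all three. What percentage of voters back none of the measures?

P(union) = 37.5 + 38.1 + 34.5 − 11.8 − 6.7 − 10.6 + 1.8 = 82.8%
P(none) = 100% − 82.8% = 17.2%

17.2%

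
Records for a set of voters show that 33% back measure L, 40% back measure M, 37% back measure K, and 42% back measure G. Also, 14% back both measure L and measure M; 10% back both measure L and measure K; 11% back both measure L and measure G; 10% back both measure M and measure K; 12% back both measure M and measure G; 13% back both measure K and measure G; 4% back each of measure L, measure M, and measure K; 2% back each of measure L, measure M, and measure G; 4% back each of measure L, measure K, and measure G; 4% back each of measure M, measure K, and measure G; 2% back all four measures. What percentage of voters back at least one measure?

By inclusion–exclusion:
P(at least one) = 33 + 40 + 37 + 42 − 14 − 10 − 11 − 10 − 12 − 13 + 4 + 2 + 4 + 4 − 2 = 94%

94%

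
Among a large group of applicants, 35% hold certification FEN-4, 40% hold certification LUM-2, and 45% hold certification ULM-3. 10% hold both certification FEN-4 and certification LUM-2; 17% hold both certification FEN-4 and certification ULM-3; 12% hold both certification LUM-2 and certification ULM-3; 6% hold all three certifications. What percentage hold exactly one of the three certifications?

By inclusion–exclusion (exactly-one form):
P(exactly one) = 35 + 40 + 45 − 2·10 − 2·17 − 2·12 + 3·6 = 60%

60%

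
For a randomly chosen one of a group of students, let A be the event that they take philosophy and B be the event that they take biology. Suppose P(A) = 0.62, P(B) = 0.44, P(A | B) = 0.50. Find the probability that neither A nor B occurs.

0.16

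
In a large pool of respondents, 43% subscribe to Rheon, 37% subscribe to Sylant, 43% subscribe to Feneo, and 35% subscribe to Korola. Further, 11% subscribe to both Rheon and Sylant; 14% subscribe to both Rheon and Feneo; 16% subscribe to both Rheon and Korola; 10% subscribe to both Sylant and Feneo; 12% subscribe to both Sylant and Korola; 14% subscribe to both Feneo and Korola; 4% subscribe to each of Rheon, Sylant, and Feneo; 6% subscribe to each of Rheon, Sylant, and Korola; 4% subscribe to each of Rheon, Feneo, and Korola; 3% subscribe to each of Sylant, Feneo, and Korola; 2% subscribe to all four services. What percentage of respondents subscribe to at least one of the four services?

96%

Apply inclusion-exclusion:
P(at least one) = 43 + 37 + 43 + 35 − 11 − 14 − 16 − 10 − 12 − 14 + 4 + 6 + 4 + 3 − 2 = 96%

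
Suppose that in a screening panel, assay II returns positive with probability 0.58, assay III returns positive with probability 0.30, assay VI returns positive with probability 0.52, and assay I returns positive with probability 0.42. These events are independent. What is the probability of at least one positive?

P(none) = (1 − 0.58) × (1 − 0.30) × (1 − 0.52) × (1 − 0.42) = 0.42 × 0.70 × 0.48 × 0.58 = 0.0818496
P(at least one) = 1 − 0.0818496 = 0.9181504

0.9181504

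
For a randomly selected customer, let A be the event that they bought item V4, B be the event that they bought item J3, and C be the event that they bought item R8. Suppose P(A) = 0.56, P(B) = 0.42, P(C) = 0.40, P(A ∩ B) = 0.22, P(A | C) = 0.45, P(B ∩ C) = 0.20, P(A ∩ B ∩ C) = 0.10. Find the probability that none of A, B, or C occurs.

0.12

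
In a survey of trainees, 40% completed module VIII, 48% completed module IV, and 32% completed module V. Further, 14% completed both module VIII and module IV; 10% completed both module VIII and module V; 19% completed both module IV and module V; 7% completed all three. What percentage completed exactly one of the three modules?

55%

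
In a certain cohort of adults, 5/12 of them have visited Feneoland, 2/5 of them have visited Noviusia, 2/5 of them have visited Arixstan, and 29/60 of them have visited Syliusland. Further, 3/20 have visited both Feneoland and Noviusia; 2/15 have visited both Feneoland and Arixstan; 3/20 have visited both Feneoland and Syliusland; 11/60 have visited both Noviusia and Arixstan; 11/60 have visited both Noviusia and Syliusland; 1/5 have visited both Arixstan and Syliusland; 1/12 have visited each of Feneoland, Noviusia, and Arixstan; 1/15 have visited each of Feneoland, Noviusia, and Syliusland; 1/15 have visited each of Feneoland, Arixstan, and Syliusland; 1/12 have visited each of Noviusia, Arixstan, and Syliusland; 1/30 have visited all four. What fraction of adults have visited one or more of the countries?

29/30

Apply inclusion-exclusion:
P(≥1) = 5/12 + 2/5 + 2/5 + 29/60 − 3/20 − 2/15 − 3/20 − 11/60 − 11/60 − 1/5 + 1/12 + 1/15 + 1/15 + 1/12 − 1/30 = 29/30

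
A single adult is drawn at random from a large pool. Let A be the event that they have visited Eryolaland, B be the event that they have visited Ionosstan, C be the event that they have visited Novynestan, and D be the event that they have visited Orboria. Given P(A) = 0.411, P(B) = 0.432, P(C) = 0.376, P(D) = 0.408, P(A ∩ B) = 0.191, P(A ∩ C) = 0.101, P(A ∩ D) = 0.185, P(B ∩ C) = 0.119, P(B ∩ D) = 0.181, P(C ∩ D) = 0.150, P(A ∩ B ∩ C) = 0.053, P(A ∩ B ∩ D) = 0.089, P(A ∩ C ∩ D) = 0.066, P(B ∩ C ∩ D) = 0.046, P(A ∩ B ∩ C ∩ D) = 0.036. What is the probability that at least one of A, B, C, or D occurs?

0.918

P(A ∪ B ∪ C ∪ D) = 0.411 + 0.432 + 0.376 + 0.408 − 0.191 − 0.101 − 0.185 − 0.119 − 0.181 − 0.150 + 0.053 + 0.089 + 0.066 + 0.046 − 0.036 = 0.918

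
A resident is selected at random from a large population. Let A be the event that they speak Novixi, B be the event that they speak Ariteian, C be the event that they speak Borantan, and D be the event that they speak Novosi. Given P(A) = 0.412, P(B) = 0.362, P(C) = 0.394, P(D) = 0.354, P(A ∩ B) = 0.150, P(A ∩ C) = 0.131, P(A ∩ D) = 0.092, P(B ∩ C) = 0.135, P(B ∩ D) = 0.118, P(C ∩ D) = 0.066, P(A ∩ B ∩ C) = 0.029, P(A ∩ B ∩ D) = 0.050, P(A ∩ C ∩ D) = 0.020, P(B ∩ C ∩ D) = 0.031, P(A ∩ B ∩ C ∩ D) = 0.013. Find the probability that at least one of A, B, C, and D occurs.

0.947

P(A ∪ B ∪ C ∪ D) = 0.412 + 0.362 + 0.394 + 0.354 − 0.150 − 0.131 − 0.092 − 0.135 − 0.118 − 0.066 + 0.029 + 0.050 + 0.020 + 0.031 − 0.013 = 0.947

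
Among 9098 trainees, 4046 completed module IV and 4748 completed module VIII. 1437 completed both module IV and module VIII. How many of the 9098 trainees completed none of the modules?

|at least one| = 4046 + 4748 − 1437 = 7357
None: 9098 − 7357 = 1741

1741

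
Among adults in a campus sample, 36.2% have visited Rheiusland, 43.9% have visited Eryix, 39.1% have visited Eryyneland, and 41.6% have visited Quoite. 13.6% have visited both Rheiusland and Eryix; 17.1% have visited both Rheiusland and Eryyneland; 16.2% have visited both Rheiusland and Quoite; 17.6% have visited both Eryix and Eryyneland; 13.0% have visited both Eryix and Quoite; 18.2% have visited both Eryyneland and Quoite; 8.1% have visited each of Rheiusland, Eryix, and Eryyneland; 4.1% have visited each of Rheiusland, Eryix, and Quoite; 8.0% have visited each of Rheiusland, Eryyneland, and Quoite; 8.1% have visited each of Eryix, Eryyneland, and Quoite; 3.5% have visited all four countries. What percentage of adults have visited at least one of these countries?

P(≥1) = 36.2 + 43.9 + 39.1 + 41.6 − 13.6 − 17.1 − 16.2 − 17.6 − 13.0 − 18.2 + 8.1 + 4.1 + 8.0 + 8.1 − 3.5 = 89.9%

89.9%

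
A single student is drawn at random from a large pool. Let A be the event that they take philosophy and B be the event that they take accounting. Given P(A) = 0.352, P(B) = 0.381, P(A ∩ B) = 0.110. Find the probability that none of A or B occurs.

P(A ∪ B) = 0.352 + 0.381 − 0.110 = 0.623
P(none) = 1 − 0.623 = 0.377

0.377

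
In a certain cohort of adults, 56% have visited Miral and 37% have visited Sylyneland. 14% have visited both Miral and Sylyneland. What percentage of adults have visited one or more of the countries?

P(≥1) = 56 + 37 − 14 = 79%

79%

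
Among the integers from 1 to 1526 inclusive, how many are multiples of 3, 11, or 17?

654

⌊1526/3⌋ + ⌊1526/11⌋ + ⌊1526/17⌋ − ⌊1526/33⌋ − ⌊1526/51⌋ − ⌊1526/187⌋ + ⌊1526/561⌋ = 508 + 138 + 89 − 46 − 29 − 8 + 2 = 654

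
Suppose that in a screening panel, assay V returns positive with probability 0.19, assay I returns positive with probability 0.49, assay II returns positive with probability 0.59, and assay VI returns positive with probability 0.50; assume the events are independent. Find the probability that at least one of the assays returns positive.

0.9153145

P(none) = (1 − 0.19) × (1 − 0.49) × (1 − 0.59) × (1 − 0.50) = 0.81 × 0.51 × 0.41 × 0.50 = 0.0846855
P(at least one) = 1 − 0.0846855 = 0.9153145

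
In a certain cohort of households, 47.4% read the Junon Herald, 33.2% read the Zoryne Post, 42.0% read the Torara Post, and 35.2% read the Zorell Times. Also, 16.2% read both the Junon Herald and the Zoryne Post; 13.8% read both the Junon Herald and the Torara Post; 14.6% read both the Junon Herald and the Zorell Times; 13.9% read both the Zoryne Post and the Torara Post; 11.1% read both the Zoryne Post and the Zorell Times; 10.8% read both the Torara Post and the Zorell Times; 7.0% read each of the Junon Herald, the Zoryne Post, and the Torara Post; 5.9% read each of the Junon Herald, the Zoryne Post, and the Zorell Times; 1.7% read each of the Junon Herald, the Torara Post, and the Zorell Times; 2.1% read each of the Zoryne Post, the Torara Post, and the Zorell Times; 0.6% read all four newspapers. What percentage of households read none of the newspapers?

6.5%

Inclusion–exclusion gives
P(at least one) = 47.4 + 33.2 + 42.0 + 35.2 − 16.2 − 13.8 − 14.6 − 13.9 − 11.1 − 10.8 + 7.0 + 5.9 + 1.7 + 2.1 − 0.6 = 93.5%
P(none) = 100% − 93.5% = 6.5%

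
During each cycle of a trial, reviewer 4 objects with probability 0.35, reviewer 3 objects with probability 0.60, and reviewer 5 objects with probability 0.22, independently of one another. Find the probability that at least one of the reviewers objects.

0.7972

Independence gives P(none) = ∏(1 − pᵢ).
P(none) = (1 − 0.35) × (1 − 0.60) × (1 − 0.22) = 0.65 × 0.40 × 0.78 = 0.2028
P(at least one) = 1 − 0.2028 = 0.7972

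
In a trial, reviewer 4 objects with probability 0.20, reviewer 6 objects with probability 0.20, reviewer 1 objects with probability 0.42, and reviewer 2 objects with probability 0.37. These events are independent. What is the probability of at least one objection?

0.766144

P(none) = (1 − 0.20) × (1 − 0.20) × (1 − 0.42) × (1 − 0.37) = 0.80 × 0.80 × 0.58 × 0.63 = 0.233856
P(at least one) = 1 − 0.233856 = 0.766144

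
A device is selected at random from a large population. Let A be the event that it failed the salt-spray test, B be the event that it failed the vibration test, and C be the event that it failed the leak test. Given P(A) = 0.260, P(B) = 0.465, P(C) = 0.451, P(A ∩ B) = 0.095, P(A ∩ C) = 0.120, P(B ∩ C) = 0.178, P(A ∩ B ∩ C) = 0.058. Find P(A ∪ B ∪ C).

0.841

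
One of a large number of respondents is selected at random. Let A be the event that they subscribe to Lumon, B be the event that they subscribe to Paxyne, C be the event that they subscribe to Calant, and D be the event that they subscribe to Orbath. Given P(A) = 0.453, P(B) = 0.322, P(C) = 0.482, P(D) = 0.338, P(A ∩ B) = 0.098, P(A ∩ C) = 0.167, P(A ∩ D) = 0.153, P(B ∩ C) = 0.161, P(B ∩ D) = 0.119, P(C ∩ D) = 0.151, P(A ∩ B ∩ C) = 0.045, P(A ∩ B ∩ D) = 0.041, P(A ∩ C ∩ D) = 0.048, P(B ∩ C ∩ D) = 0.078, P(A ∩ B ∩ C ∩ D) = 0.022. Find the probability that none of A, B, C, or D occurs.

P(A ∪ B ∪ C ∪ D) = 0.453 + 0.322 + 0.482 + 0.338 − 0.098 − 0.167 − 0.153 − 0.161 − 0.119 − 0.151 + 0.045 + 0.041 + 0.048 + 0.078 − 0.022 = 0.936
P(none) = 1 − 0.936 = 0.064

0.064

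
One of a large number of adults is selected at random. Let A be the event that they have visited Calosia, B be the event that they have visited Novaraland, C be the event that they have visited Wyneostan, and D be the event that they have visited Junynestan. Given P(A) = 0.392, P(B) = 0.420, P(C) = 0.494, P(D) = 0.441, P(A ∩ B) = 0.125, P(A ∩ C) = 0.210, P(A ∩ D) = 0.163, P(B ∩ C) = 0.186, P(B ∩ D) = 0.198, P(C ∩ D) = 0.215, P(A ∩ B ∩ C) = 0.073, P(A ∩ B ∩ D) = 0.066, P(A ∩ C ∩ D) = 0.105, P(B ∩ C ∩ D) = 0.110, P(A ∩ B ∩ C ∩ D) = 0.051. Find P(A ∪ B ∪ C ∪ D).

0.953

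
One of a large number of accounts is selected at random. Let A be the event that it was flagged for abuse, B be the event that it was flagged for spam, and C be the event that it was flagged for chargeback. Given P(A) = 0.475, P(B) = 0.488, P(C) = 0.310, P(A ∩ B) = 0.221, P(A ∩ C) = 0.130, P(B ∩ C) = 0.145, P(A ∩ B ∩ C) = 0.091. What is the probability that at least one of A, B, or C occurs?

Apply inclusion-exclusion:
P(A ∪ B ∪ C) = 0.475 + 0.488 + 0.310 − 0.221 − 0.130 − 0.145 + 0.091 = 0.868

0.868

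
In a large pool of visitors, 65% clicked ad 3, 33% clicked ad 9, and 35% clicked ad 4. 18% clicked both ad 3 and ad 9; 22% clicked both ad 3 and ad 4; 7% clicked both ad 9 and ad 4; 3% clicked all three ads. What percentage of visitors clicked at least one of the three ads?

89%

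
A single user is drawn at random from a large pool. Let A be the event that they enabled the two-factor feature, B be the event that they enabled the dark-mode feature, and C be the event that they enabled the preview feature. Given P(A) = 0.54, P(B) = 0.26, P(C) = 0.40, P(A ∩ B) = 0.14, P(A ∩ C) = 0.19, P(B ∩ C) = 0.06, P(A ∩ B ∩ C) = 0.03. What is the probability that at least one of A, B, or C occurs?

0.84

By inclusion-exclusion,
P(A ∪ B ∪ C) = 0.54 + 0.26 + 0.40 − 0.14 − 0.19 − 0.06 + 0.03 = 0.84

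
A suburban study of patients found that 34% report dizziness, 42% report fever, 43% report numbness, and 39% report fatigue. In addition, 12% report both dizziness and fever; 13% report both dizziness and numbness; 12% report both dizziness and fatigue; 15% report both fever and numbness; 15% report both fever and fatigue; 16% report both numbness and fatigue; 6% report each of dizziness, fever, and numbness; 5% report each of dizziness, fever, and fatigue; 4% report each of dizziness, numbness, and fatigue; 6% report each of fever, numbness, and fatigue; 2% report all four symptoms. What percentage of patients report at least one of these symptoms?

P(≥1) = 34 + 42 + 43 + 39 − 12 − 13 − 12 − 15 − 15 − 16 + 6 + 5 + 4 + 6 − 2 = 94%

94%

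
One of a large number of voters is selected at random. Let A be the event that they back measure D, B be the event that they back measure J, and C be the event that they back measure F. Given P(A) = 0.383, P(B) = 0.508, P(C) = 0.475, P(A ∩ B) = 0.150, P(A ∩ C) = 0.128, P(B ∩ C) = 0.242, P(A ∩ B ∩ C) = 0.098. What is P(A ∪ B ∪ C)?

Apply inclusion-exclusion:
P(A ∪ B ∪ C) = 0.383 + 0.508 + 0.475 − 0.150 − 0.128 − 0.242 + 0.098 = 0.944

0.944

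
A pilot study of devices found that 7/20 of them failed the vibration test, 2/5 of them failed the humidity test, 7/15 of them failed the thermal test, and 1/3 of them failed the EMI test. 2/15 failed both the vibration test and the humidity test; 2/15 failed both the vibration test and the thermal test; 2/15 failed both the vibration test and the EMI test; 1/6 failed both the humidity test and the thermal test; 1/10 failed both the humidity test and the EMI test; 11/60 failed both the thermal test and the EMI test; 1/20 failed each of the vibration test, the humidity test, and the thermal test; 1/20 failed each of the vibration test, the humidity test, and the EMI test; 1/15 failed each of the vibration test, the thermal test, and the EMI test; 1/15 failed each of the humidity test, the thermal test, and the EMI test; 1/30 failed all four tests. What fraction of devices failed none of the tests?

1/10

P(at least one) = 7/20 + 2/5 + 7/15 + 1/3 − 2/15 − 2/15 − 2/15 − 1/6 − 1/10 − 11/60 + 1/20 + 1/20 + 1/15 + 1/15 − 1/30 = 9/10
P(none) = 1 − 9/10 = 1/10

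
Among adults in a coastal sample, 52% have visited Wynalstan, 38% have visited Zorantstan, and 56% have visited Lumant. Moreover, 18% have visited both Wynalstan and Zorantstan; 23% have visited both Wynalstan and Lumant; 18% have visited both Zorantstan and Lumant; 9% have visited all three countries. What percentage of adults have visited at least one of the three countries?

96%

P(union) = 52 + 38 + 56 − 18 − 23 − 18 + 9 = 96%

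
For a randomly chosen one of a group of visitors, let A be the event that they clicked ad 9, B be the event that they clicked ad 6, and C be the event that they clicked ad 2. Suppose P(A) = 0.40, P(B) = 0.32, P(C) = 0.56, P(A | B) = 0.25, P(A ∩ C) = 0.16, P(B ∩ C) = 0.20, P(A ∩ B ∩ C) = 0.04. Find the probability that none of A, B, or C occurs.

P(A ∩ B) = P(B)·P(A|B) = 0.32 × 0.25 = 0.08
Using inclusion–exclusion:
P(A ∪ B ∪ C) = 0.40 + 0.32 + 0.56 − 0.08 − 0.16 − 0.20 + 0.04 = 0.88
P(none) = 1 − 0.88 = 0.12

0.12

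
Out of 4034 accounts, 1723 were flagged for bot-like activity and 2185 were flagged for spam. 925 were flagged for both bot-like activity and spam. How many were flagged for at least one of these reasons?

Using inclusion–exclusion:
N(≥1) = 1723 + 2185 − 925 = 2983

2983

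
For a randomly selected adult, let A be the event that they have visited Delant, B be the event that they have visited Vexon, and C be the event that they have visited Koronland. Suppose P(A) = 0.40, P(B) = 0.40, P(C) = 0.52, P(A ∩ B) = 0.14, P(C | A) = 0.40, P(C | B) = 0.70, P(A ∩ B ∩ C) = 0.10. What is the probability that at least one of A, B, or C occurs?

0.84

P(A ∩ C) = P(A)·P(C|A) = 0.40 × 0.40 = 0.16
P(B ∩ C) = P(B)·P(C|B) = 0.40 × 0.70 = 0.28
Apply inclusion-exclusion:
P(A ∪ B ∪ C) = 0.40 + 0.40 + 0.52 − 0.14 − 0.16 − 0.28 + 0.10 = 0.84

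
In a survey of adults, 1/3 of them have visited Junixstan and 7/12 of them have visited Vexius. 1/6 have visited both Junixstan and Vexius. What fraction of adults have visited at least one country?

3/4

P(at least one) = 1/3 + 7/12 − 1/6 = 3/4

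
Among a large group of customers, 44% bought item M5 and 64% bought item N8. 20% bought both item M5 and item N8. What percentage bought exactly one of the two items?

Using the inclusion–exclusion count for exactly one event:
P(exactly one) = 44 + 64 − 2·20 = 68%

68%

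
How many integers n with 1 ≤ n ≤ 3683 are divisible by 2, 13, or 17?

floor(3683/2) + floor(3683/13) + floor(3683/17) − floor(3683/26) − floor(3683/34) − floor(3683/221) + floor(3683/442) = 1841 + 283 + 216 − 141 − 108 − 16 + 8 = 2083

2083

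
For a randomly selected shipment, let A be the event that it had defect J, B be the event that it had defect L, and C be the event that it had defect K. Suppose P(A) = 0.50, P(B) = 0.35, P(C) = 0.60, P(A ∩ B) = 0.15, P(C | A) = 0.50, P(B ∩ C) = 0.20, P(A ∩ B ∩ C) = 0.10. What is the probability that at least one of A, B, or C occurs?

P(A ∩ C) = P(A)·P(C|A) = 0.50 × 0.50 = 0.25
By inclusion–exclusion:
P(A ∪ B ∪ C) = 0.50 + 0.35 + 0.60 − 0.15 − 0.25 − 0.20 + 0.10 = 0.95

0.95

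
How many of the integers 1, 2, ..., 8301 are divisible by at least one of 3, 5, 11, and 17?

4514

2767 + 1660 + 754 + 488 − 553 − 251 − 162 − 150 − 97 − 44 + 50 + 32 + 14 + 8 − 2 = 4514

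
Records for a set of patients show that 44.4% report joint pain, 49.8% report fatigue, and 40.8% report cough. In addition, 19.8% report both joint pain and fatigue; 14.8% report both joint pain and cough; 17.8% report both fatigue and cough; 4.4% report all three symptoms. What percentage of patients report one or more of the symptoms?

P(≥1) = 44.4 + 49.8 + 40.8 − 19.8 − 14.8 − 17.8 + 4.4 = 87.0%

87.0%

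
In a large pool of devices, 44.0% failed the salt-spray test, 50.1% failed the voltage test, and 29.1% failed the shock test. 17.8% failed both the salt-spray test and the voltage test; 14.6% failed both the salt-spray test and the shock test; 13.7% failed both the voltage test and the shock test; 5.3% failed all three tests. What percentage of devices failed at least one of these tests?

82.4%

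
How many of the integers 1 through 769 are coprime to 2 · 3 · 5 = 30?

By inclusion–exclusion:
384 + 256 + 153 − 128 − 76 − 51 + 25 = 563
769 − 563 = 206

206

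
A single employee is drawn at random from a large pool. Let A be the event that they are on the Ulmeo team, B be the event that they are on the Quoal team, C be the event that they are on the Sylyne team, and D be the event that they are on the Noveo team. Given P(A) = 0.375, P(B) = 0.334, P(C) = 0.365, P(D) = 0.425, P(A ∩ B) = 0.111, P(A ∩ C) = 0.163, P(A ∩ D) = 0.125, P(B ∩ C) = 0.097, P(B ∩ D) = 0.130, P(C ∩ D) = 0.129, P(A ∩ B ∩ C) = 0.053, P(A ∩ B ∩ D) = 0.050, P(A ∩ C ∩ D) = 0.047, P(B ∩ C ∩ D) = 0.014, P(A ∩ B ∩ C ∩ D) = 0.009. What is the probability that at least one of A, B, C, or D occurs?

0.899

Using inclusion–exclusion:
P(A ∪ B ∪ C ∪ D) = 0.375 + 0.334 + 0.365 + 0.425 − 0.111 − 0.163 − 0.125 − 0.097 − 0.130 − 0.129 + 0.053 + 0.050 + 0.047 + 0.014 − 0.009 = 0.899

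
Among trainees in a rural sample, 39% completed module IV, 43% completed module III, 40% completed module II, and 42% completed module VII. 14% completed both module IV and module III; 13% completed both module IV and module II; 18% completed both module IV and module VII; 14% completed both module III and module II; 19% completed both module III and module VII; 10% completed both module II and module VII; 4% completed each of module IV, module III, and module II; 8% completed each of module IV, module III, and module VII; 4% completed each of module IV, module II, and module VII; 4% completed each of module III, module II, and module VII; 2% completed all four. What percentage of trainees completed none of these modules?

6%

Inclusion–exclusion gives
P(union) = 39 + 43 + 40 + 42 − 14 − 13 − 18 − 14 − 19 − 10 + 4 + 8 + 4 + 4 − 2 = 94%
P(none) = 100% − 94% = 6%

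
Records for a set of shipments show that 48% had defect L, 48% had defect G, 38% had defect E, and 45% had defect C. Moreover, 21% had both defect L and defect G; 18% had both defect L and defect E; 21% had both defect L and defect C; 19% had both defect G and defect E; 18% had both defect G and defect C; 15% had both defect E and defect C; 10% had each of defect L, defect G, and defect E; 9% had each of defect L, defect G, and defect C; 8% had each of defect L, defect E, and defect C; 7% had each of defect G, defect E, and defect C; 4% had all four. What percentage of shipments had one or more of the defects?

By inclusion-exclusion,
P(≥1) = 48 + 48 + 38 + 45 − 21 − 18 − 21 − 19 − 18 − 15 + 10 + 9 + 8 + 7 − 4 = 97%

97%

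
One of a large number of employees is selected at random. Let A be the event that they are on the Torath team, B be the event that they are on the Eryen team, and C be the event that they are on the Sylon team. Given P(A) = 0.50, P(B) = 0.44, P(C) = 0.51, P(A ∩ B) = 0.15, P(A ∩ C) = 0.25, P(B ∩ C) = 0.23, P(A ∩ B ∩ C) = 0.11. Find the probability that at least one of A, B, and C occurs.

0.93

Apply inclusion-exclusion:
P(A ∪ B ∪ C) = 0.50 + 0.44 + 0.51 − 0.15 − 0.25 − 0.23 + 0.11 = 0.93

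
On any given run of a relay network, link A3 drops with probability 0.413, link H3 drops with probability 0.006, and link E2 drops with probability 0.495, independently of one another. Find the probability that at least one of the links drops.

Independence gives P(none) = ∏(1 − pᵢ).
P(none) = (1 − 0.413) × (1 − 0.006) × (1 − 0.495) = 0.587 × 0.994 × 0.505 = 0.29465639
P(at least one) = 1 − 0.29465639 = 0.70534361

0.70534361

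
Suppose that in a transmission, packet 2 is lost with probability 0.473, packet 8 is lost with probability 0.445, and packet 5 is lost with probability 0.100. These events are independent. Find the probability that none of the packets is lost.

0.2632365

P(none) = (1 − 0.473) × (1 − 0.445) × (1 − 0.100) = 0.527 × 0.555 × 0.900 = 0.2632365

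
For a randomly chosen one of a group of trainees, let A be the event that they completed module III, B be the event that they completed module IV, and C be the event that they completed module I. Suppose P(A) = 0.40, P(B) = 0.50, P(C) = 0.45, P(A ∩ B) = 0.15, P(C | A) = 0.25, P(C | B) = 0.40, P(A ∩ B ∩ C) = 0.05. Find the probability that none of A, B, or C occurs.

P(A ∩ C) = P(A)·P(C|A) = 0.40 × 0.25 = 0.10
P(B ∩ C) = P(B)·P(C|B) = 0.50 × 0.40 = 0.20
P(A ∪ B ∪ C) = 0.40 + 0.50 + 0.45 − 0.15 − 0.10 − 0.20 + 0.05 = 0.95
P(none) = 1 − 0.95 = 0.05

0.05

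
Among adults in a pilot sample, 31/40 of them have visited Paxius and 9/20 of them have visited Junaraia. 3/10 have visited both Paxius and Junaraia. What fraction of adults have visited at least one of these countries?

Using inclusion–exclusion:
P(≥1) = 31/40 + 9/20 − 3/10 = 37/40

37/40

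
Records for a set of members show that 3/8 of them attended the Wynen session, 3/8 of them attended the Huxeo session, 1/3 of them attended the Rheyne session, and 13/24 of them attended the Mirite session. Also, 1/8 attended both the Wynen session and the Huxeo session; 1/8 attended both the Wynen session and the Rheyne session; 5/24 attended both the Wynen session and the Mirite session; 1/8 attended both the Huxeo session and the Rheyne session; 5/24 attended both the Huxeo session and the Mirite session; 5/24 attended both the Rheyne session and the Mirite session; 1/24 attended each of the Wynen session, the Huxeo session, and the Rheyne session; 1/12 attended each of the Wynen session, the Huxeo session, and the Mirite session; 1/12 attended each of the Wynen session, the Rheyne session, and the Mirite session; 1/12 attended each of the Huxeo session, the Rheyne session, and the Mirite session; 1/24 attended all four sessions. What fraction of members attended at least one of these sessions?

Using inclusion–exclusion:
P(union) = 3/8 + 3/8 + 1/3 + 13/24 − 1/8 − 1/8 − 5/24 − 1/8 − 5/24 − 5/24 + 1/24 + 1/12 + 1/12 + 1/12 − 1/24 = 7/8

7/8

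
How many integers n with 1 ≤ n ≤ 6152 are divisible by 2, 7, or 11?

3755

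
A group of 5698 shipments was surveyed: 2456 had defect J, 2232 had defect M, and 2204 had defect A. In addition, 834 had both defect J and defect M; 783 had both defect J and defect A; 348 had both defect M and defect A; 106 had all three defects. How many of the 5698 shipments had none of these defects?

By inclusion–exclusion:
|at least one| = 2456 + 2232 + 2204 − 834 − 783 − 348 + 106 = 5033
None: 5698 − 5033 = 665

665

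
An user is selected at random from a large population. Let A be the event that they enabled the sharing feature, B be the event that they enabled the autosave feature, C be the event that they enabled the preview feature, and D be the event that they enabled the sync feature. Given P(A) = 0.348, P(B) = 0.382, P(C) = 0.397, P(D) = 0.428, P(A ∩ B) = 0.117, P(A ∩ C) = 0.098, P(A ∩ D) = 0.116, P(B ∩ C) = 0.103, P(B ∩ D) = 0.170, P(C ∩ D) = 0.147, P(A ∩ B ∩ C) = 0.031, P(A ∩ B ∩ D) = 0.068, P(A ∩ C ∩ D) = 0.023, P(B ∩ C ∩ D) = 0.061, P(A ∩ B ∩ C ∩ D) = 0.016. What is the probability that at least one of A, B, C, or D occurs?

0.971

Inclusion–exclusion gives
P(A ∪ B ∪ C ∪ D) = 0.348 + 0.382 + 0.397 + 0.428 − 0.117 − 0.098 − 0.116 − 0.103 − 0.170 − 0.147 + 0.031 + 0.068 + 0.023 + 0.061 − 0.016 = 0.971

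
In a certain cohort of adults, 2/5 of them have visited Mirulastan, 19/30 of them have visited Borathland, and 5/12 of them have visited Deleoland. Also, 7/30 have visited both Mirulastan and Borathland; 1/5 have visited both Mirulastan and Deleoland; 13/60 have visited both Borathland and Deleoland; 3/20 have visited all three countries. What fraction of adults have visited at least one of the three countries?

19/20

Using inclusion–exclusion:
P(at least one) = 2/5 + 19/30 + 5/12 − 7/30 − 1/5 − 13/60 + 3/20 = 19/20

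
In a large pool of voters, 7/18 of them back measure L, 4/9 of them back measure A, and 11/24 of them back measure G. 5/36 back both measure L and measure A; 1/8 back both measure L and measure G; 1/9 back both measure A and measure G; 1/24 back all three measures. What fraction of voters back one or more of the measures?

By inclusion–exclusion:
P(at least one) = 7/18 + 4/9 + 11/24 − 5/36 − 1/8 − 1/9 + 1/24 = 23/24

23/24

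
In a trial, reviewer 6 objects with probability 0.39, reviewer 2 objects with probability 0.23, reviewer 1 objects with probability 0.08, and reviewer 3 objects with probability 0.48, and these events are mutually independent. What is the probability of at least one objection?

0.77529552

P(none) = (1 − 0.39) × (1 − 0.23) × (1 − 0.08) × (1 − 0.48) = 0.61 × 0.77 × 0.92 × 0.52 = 0.22470448
P(at least one) = 1 − 0.22470448 = 0.77529552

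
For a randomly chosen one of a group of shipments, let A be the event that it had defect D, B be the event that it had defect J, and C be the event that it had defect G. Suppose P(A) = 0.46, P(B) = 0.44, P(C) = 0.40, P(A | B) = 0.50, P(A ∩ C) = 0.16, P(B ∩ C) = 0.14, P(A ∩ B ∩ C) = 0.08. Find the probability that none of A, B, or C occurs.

0.14

P(A ∩ B) = P(B)·P(A|B) = 0.44 × 0.50 = 0.22
By inclusion-exclusion,
P(A ∪ B ∪ C) = 0.46 + 0.44 + 0.40 − 0.22 − 0.16 − 0.14 + 0.08 = 0.86
P(none) = 1 − 0.86 = 0.14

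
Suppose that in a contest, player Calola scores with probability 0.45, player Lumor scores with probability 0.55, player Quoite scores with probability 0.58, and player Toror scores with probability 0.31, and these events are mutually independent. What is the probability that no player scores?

Since the events are independent, P(none) is the product of the individual non-occurrence probabilities.
P(none) = (1 − 0.45) × (1 − 0.55) × (1 − 0.58) × (1 − 0.31) = 0.55 × 0.45 × 0.42 × 0.69 = 0.0717255

0.0717255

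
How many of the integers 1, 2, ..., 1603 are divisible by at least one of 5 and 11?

436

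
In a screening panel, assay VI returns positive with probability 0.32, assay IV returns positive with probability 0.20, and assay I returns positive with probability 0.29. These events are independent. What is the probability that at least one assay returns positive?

0.61376

P(none) = (1 − 0.32) × (1 − 0.20) × (1 − 0.29) = 0.68 × 0.80 × 0.71 = 0.38624
P(at least one) = 1 − 0.38624 = 0.61376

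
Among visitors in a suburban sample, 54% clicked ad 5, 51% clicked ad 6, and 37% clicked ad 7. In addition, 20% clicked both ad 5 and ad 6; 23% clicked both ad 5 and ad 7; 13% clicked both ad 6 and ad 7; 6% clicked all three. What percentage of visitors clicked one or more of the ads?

92%

P(at least one) = 54 + 51 + 37 − 20 − 23 − 13 + 6 = 92%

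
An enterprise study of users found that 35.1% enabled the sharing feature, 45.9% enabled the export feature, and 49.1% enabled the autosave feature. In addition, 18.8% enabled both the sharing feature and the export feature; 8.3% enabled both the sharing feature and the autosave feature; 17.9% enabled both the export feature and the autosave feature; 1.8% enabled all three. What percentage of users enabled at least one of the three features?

P(≥1) = 35.1 + 45.9 + 49.1 − 18.8 − 8.3 − 17.9 + 1.8 = 86.9%

86.9%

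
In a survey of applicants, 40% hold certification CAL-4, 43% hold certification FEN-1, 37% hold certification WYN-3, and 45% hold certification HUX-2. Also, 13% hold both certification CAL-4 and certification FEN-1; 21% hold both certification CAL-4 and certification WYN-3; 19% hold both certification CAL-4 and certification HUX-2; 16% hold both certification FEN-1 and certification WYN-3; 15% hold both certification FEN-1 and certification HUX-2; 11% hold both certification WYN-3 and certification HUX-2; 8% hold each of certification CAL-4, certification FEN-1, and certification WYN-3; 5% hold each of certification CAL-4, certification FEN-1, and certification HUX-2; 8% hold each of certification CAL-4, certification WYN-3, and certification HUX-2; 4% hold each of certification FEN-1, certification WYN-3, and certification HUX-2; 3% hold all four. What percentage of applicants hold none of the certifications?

8%

By inclusion–exclusion:
P(≥1) = 40 + 43 + 37 + 45 − 13 − 21 − 19 − 16 − 15 − 11 + 8 + 5 + 8 + 4 − 3 = 92%
P(none) = 100% − 92% = 8%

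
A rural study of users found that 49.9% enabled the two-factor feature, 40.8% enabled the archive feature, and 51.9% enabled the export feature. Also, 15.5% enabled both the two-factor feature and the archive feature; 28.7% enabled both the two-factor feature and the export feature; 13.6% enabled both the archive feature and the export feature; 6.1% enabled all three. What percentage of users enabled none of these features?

9.1%

By inclusion-exclusion,
P(≥1) = 49.9 + 40.8 + 51.9 − 15.5 − 28.7 − 13.6 + 6.1 = 90.9%
P(none) = 100% − 90.9% = 9.1%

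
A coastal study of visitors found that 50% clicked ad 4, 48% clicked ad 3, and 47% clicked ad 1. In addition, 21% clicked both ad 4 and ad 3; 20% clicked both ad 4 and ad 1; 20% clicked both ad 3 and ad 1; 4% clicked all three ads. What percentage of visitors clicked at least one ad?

Inclusion–exclusion gives
P(union) = 50 + 48 + 47 − 21 − 20 − 20 + 4 = 88%

88%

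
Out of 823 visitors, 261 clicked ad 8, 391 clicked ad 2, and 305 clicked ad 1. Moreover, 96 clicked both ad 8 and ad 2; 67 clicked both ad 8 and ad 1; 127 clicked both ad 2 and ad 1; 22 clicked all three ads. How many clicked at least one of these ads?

689

By inclusion–exclusion:
N(≥1) = 261 + 391 + 305 − 96 − 67 − 127 + 22 = 689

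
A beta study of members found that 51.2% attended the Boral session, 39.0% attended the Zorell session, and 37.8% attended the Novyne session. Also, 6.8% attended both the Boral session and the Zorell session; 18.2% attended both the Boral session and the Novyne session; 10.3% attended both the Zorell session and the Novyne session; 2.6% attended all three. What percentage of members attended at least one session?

Using inclusion–exclusion:
P(≥1) = 51.2 + 39.0 + 37.8 − 6.8 − 18.2 − 10.3 + 2.6 = 95.3%

95.3%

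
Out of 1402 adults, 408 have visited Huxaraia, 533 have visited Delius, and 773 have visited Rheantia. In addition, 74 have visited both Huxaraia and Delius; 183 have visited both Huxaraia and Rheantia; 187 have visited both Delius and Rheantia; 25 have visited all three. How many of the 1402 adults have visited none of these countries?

107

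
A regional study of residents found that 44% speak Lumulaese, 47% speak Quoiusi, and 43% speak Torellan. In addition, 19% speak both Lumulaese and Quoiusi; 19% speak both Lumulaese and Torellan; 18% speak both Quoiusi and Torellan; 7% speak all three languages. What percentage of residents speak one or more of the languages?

85%

P(at least one) = 44 + 47 + 43 − 19 − 19 − 18 + 7 = 85%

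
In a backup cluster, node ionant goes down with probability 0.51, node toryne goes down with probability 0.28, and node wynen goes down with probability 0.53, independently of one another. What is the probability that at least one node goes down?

P(none) = (1 − 0.51) × (1 − 0.28) × (1 − 0.53) = 0.49 × 0.72 × 0.47 = 0.165816
P(at least one) = 1 − 0.165816 = 0.834184

0.834184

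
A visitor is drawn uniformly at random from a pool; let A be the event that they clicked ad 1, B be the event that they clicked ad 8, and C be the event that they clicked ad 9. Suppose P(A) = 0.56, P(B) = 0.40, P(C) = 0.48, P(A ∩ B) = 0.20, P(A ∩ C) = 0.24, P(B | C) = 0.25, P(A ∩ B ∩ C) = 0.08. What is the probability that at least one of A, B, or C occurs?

P(B ∩ C) = P(C)·P(B|C) = 0.48 × 0.25 = 0.12
P(A ∪ B ∪ C) = 0.56 + 0.40 + 0.48 − 0.20 − 0.24 − 0.12 + 0.08 = 0.96

0.96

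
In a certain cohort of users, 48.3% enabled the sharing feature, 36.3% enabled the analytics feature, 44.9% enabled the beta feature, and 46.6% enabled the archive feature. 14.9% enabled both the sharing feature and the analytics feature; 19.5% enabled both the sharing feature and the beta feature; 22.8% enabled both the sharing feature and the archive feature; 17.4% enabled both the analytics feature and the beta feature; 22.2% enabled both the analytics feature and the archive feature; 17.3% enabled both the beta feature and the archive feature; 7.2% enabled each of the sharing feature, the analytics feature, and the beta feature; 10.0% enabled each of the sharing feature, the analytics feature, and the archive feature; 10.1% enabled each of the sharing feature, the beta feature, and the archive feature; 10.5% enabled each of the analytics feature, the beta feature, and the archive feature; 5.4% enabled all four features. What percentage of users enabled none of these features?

By inclusion–exclusion:
P(union) = 48.3 + 36.3 + 44.9 + 46.6 − 14.9 − 19.5 − 22.8 − 17.4 − 22.2 − 17.3 + 7.2 + 10.0 + 10.1 + 10.5 − 5.4 = 94.4%
P(none) = 100% − 94.4% = 5.6%

5.6%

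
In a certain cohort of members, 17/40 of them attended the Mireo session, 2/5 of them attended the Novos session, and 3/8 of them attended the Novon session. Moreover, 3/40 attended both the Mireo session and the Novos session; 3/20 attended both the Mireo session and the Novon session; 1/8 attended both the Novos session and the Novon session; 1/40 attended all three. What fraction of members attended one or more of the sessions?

Using inclusion–exclusion:
P(≥1) = 17/40 + 2/5 + 3/8 − 3/40 − 3/20 − 1/8 + 1/40 = 7/8

7/8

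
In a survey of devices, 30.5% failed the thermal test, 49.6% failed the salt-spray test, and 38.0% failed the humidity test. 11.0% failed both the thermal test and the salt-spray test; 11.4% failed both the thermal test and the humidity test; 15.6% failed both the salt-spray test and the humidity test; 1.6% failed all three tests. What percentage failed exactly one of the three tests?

P(exactly one) = 30.5 + 49.6 + 38.0 − 2·11.0 − 2·11.4 − 2·15.6 + 3·1.6 = 46.9%

46.9%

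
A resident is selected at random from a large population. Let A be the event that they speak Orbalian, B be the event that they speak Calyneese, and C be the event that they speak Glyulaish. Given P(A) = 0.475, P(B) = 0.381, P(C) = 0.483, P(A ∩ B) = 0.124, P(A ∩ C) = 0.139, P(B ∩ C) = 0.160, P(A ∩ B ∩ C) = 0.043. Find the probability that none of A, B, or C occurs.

0.041

P(A ∪ B ∪ C) = 0.475 + 0.381 + 0.483 − 0.124 − 0.139 − 0.160 + 0.043 = 0.959
P(none) = 1 − 0.959 = 0.041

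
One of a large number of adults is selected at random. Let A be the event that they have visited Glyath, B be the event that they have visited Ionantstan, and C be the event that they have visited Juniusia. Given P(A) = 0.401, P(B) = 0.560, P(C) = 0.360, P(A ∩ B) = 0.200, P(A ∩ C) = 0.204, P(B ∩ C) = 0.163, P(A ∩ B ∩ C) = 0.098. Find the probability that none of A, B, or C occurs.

Apply inclusion-exclusion:
P(A ∪ B ∪ C) = 0.401 + 0.560 + 0.360 − 0.200 − 0.204 − 0.163 + 0.098 = 0.852
P(none) = 1 − 0.852 = 0.148

0.148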